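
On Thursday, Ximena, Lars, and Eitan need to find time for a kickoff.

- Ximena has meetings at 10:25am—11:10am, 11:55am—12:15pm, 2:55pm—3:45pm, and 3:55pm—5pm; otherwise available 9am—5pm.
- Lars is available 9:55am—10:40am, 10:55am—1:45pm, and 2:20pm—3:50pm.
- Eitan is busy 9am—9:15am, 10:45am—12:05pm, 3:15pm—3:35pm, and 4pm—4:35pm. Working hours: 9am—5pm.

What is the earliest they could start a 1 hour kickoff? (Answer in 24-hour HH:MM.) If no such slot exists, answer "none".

12:15

Ximena free within 09:00–17:00: 09:00–10:25, 11:10–11:55, 12:15–14:55, 15:45–15:55.
Eitan free within 09:00–17:00: 09:15–10:45, 12:05–15:15, 15:35–16:00, 16:35–17:00.
Ximena ∩ Lars: 09:55–10:25, 11:10–11:55, 12:15–13:45, 14:20–14:55, 15:45–15:50.
Ximena ∩ Lars ∩ Eitan: 09:55–10:25, 12:15–13:45, 14:20–14:55, 15:45–15:50.
Windows ≥ 60 min: 12:15–13:45.
Earliest such window starts at 12:15.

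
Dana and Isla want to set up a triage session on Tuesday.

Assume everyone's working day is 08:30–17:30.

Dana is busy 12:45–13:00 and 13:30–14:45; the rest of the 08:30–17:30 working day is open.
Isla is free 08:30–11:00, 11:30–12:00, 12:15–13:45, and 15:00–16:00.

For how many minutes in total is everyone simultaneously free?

300 minutes

Dana free within 08:30–17:30: 08:30–12:45, 13:00–13:30, 14:45–17:30.
Dana ∩ Isla: 08:30–11:00, 11:30–12:00, 12:15–12:45, 13:00–13:30, 15:00–16:00.
Total common minutes: 150 + 30 + 30 + 30 + 60 = 300.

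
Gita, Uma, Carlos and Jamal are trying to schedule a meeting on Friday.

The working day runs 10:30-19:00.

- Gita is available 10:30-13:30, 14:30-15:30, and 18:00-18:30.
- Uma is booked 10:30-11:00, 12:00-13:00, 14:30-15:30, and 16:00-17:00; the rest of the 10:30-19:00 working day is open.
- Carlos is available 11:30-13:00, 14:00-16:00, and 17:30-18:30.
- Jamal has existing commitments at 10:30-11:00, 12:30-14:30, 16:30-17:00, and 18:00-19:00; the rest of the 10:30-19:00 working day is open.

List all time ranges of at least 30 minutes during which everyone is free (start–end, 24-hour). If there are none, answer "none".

Uma free within 10:30–19:00: 11:00–12:00, 13:00–14:30, 15:30–16:00, 17:00–19:00.
Jamal free within 10:30–19:00: 11:00–12:30, 14:30–16:30, 17:00–18:00.
Gita ∩ Uma: 11:00–12:00, 13:00–13:30, 18:00–18:30.
Gita ∩ Uma ∩ Carlos: 11:30–12:00, 18:00–18:30.
Gita ∩ Uma ∩ Carlos ∩ Jamal: 11:30–12:00.
Windows ≥ 30 min: 11:30–12:00.

11:30–12:00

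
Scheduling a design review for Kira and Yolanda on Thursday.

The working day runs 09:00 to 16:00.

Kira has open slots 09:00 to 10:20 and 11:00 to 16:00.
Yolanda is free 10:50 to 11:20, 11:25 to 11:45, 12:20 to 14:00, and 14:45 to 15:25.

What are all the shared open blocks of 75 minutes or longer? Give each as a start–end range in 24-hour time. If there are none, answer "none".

12:20–14:00

Kira ∩ Yolanda: 11:00–11:20, 11:25–11:45, 12:20–14:00, 14:45–15:25.
Windows ≥ 75 min: 12:20–14:00.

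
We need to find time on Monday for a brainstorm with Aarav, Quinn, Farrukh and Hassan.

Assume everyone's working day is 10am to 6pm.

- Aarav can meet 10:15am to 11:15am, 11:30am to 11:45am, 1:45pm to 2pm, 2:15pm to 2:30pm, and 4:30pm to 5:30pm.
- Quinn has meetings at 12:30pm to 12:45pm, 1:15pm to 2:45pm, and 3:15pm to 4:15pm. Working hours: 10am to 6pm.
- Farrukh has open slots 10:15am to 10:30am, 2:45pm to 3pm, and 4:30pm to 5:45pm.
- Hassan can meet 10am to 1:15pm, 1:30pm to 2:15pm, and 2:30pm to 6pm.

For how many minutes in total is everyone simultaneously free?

75 minutes

Quinn free within 10:00–18:00: 10:00–12:30, 12:45–13:15, 14:45–15:15, 16:15–18:00.
Aarav ∩ Quinn: 10:15–11:15, 11:30–11:45, 16:30–17:30.
Aarav ∩ Quinn ∩ Farrukh: 10:15–10:30, 16:30–17:30.
Aarav ∩ Quinn ∩ Farrukh ∩ Hassan: 10:15–10:30, 16:30–17:30.
Total common minutes: 15 + 60 = 75.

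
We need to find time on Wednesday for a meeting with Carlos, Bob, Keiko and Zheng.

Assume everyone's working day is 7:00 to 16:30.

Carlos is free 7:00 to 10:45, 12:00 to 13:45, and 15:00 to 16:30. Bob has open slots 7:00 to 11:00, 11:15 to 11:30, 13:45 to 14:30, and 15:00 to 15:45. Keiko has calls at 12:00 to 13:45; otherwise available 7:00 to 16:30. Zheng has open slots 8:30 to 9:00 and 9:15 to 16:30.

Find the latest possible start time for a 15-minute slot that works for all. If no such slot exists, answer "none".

Keiko free within 07:00–16:30: 07:00–12:00, 13:45–16:30.
Carlos ∩ Bob: 07:00–10:45, 15:00–15:45.
Carlos ∩ Bob ∩ Keiko: 07:00–10:45, 15:00–15:45.
Carlos ∩ Bob ∩ Keiko ∩ Zheng: 08:30–09:00, 09:15–10:45, 15:00–15:45.
Windows ≥ 15 min: 08:30–09:00, 09:15–10:45, 15:00–15:45.
Latest start in the last window 15:00–15:45 is 15:45 − 15 min = 15:30.

15:30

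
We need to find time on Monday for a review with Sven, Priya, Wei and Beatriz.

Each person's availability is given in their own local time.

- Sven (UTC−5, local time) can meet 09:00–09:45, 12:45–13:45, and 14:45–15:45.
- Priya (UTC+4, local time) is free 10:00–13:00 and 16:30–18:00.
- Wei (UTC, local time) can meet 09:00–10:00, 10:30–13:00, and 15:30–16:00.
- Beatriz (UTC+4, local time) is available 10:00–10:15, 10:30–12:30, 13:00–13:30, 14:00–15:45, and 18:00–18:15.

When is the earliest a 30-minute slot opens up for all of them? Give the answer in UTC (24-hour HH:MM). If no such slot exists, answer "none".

none

Sven → UTC: 14:00–14:45, 17:45–18:45, 19:45–20:45.
Priya → UTC: 06:00–09:00, 12:30–14:00.
Wei → UTC: 09:00–10:00, 10:30–13:00, 15:30–16:00.
Beatriz → UTC: 06:00–06:15, 06:30–08:30, 09:00–09:30, 10:00–11:45, 14:00–14:15.
Sven ∩ Priya: (none).
Sven ∩ Priya ∩ Wei: (none).
Sven ∩ Priya ∩ Wei ∩ Beatriz: (none).
Windows ≥ 30 min: (none).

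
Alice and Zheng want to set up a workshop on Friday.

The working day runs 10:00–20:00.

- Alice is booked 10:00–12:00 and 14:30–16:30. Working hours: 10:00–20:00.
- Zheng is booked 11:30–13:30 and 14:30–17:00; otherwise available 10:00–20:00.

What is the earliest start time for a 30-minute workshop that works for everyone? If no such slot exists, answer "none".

13:30

Alice free within 10:00–20:00: 12:00–14:30, 16:30–20:00.
Zheng free within 10:00–20:00: 10:00–11:30, 13:30–14:30, 17:00–20:00.
Alice ∩ Zheng: 13:30–14:30, 17:00–20:00.
Windows ≥ 30 min: 13:30–14:30, 17:00–20:00.
Earliest such window starts at 13:30.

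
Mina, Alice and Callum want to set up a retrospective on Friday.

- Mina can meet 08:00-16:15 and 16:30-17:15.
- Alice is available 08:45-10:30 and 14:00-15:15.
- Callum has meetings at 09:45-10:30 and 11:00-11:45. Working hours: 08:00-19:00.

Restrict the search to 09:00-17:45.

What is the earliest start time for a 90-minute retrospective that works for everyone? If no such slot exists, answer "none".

none

Callum free within 08:00–19:00: 08:00–09:45, 10:30–11:00, 11:45–19:00.
Mina ∩ Alice: 08:45–10:30, 14:00–15:15.
Mina ∩ Alice ∩ Callum: 08:45–09:45, 14:00–15:15.
Restricted to 09:00–17:45: 09:00–09:45, 14:00–15:15.
Windows ≥ 90 min: (none).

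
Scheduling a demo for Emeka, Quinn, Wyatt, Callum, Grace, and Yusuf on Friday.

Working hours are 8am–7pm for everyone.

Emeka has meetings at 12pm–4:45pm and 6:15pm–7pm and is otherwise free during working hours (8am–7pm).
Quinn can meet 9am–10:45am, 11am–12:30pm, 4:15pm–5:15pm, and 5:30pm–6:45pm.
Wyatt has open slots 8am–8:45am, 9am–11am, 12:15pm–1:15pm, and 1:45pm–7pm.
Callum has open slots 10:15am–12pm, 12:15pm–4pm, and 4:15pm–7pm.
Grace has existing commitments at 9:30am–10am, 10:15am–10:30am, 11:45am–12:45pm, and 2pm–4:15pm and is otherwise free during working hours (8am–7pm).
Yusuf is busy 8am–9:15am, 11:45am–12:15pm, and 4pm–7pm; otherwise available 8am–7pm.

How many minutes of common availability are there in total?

15 minutes

Emeka free within 08:00–19:00: 08:00–12:00, 16:45–18:15.
Grace free within 08:00–19:00: 08:00–09:30, 10:00–10:15, 10:30–11:45, 12:45–14:00, 16:15–19:00.
Yusuf free within 08:00–19:00: 09:15–11:45, 12:15–16:00.
Emeka ∩ Quinn: 09:00–10:45, 11:00–12:00, 16:45–17:15, 17:30–18:15.
Emeka ∩ Quinn ∩ Wyatt: 09:00–10:45, 16:45–17:15, 17:30–18:15.
Emeka ∩ Quinn ∩ Wyatt ∩ Callum: 10:15–10:45, 16:45–17:15, 17:30–18:15.
Emeka ∩ Quinn ∩ Wyatt ∩ Callum ∩ Grace: 10:30–10:45, 16:45–17:15, 17:30–18:15.
Emeka ∩ Quinn ∩ Wyatt ∩ Callum ∩ Grace ∩ Yusuf: 10:30–10:45.
Total common minutes: 15.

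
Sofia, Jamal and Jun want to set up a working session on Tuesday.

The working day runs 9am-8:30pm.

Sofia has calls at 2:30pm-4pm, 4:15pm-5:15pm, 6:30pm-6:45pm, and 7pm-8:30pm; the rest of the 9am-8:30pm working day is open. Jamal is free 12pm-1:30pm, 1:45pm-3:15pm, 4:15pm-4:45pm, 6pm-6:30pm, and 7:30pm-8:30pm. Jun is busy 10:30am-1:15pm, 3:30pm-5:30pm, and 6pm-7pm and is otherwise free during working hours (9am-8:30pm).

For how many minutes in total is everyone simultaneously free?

60 minutes

Sofia free within 09:00–20:30: 09:00–14:30, 16:00–16:15, 17:15–18:30, 18:45–19:00.
Jun free within 09:00–20:30: 09:00–10:30, 13:15–15:30, 17:30–18:00, 19:00–20:30.
Sofia ∩ Jamal: 12:00–13:30, 13:45–14:30, 18:00–18:30.
Sofia ∩ Jamal ∩ Jun: 13:15–13:30, 13:45–14:30.
Total common minutes: 15 + 45 = 60.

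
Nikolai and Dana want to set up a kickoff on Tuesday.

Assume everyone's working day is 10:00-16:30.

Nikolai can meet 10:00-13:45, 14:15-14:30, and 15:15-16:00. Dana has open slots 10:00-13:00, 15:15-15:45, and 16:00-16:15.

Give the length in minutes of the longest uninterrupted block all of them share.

180 minutes

Nikolai ∩ Dana: 10:00–13:00, 15:15–15:45.
Common window lengths: 180, 30 min; longest is 180.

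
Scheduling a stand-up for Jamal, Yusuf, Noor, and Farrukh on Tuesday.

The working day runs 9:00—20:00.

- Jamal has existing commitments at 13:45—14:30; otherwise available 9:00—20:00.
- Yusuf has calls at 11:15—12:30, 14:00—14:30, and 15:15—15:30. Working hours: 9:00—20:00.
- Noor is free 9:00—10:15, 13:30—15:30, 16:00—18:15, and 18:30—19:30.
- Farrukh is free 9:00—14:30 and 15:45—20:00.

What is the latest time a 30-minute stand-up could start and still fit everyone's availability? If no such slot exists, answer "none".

Jamal free within 09:00–20:00: 09:00–13:45, 14:30–20:00.
Yusuf free within 09:00–20:00: 09:00–11:15, 12:30–14:00, 14:30–15:15, 15:30–20:00.
Jamal ∩ Yusuf: 09:00–11:15, 12:30–13:45, 14:30–15:15, 15:30–20:00.
Jamal ∩ Yusuf ∩ Noor: 09:00–10:15, 13:30–13:45, 14:30–15:15, 16:00–18:15, 18:30–19:30.
Jamal ∩ Yusuf ∩ Noor ∩ Farrukh: 09:00–10:15, 13:30–13:45, 16:00–18:15, 18:30–19:30.
Windows ≥ 30 min: 09:00–10:15, 16:00–18:15, 18:30–19:30.
Latest start in the last window 18:30–19:30 is 19:30 − 30 min = 19:00.

19:00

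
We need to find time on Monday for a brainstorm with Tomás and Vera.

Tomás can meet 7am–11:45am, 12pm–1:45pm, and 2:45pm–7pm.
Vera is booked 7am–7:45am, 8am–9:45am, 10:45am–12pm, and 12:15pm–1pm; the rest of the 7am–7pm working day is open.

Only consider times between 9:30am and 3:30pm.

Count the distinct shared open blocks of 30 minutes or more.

3

Vera free within 07:00–19:00: 07:45–08:00, 09:45–10:45, 12:00–12:15, 13:00–19:00.
Tomás ∩ Vera: 07:45–08:00, 09:45–10:45, 12:00–12:15, 13:00–13:45, 14:45–19:00.
Restricted to 09:30–15:30: 09:45–10:45, 12:00–12:15, 13:00–13:45, 14:45–15:30.
Windows ≥ 30 min: 09:45–10:45, 13:00–13:45, 14:45–15:30.
That's 3 windows.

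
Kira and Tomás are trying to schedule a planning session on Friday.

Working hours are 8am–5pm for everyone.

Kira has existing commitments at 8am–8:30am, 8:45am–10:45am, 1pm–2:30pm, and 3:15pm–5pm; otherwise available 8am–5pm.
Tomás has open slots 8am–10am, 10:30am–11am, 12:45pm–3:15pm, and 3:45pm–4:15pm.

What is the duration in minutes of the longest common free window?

45 minutes

Kira free within 08:00–17:00: 08:30–08:45, 10:45–13:00, 14:30–15:15.
Kira ∩ Tomás: 08:30–08:45, 10:45–11:00, 12:45–13:00, 14:30–15:15.
Common window lengths: 15, 15, 15, 45 min; longest is 45.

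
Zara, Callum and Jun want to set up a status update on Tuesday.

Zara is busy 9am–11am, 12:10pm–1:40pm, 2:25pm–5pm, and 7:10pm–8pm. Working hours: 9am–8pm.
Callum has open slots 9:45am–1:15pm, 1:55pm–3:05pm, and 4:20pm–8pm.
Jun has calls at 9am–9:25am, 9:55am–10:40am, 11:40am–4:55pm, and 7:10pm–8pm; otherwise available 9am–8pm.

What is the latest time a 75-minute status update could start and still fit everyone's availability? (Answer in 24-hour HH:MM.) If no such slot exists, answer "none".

Zara free within 09:00–20:00: 11:00–12:10, 13:40–14:25, 17:00–19:10.
Jun free within 09:00–20:00: 09:25–09:55, 10:40–11:40, 16:55–19:10.
Zara ∩ Callum: 11:00–12:10, 13:55–14:25, 17:00–19:10.
Zara ∩ Callum ∩ Jun: 11:00–11:40, 17:00–19:10.
Windows ≥ 75 min: 17:00–19:10.
Latest start in the last window 17:00–19:10 is 19:10 − 75 min = 17:55.

17:55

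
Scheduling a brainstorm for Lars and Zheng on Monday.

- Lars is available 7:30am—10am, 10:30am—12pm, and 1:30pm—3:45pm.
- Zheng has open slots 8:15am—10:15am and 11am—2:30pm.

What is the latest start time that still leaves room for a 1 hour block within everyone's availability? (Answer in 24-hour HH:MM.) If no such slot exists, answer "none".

Lars ∩ Zheng: 08:15–10:00, 11:00–12:00, 13:30–14:30.
Windows ≥ 60 min: 08:15–10:00, 11:00–12:00, 13:30–14:30.
Latest start in the last window 13:30–14:30 is 14:30 − 60 min = 13:30.

13:30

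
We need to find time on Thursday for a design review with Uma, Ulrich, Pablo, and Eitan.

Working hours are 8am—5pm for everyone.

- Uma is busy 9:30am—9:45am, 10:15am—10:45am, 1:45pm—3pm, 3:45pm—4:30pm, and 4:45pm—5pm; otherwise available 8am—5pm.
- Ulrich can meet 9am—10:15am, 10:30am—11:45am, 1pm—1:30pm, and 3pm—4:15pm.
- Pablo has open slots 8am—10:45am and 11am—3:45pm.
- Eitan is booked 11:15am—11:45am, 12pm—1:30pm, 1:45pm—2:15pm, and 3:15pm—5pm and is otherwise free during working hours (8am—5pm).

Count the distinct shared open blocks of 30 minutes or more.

2

Uma free within 08:00–17:00: 08:00–09:30, 09:45–10:15, 10:45–13:45, 15:00–15:45, 16:30–16:45.
Eitan free within 08:00–17:00: 08:00–11:15, 11:45–12:00, 13:30–13:45, 14:15–15:15.
Uma ∩ Ulrich: 09:00–09:30, 09:45–10:15, 10:45–11:45, 13:00–13:30, 15:00–15:45.
Uma ∩ Ulrich ∩ Pablo: 09:00–09:30, 09:45–10:15, 11:00–11:45, 13:00–13:30, 15:00–15:45.
Uma ∩ Ulrich ∩ Pablo ∩ Eitan: 09:00–09:30, 09:45–10:15, 11:00–11:15, 15:00–15:15.
Windows ≥ 30 min: 09:00–09:30, 09:45–10:15.
That's 2 windows.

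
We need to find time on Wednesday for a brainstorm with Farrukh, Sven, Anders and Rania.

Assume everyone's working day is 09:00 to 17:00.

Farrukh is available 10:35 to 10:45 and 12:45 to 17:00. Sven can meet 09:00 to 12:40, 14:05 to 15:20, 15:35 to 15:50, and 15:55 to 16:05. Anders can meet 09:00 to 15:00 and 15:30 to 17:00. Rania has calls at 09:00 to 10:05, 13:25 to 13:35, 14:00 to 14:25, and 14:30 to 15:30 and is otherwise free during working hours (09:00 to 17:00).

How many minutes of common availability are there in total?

Rania free within 09:00–17:00: 10:05–13:25, 13:35–14:00, 14:25–14:30, 15:30–17:00.
Farrukh ∩ Sven: 10:35–10:45, 14:05–15:20, 15:35–15:50, 15:55–16:05.
Farrukh ∩ Sven ∩ Anders: 10:35–10:45, 14:05–15:00, 15:35–15:50, 15:55–16:05.
Farrukh ∩ Sven ∩ Anders ∩ Rania: 10:35–10:45, 14:25–14:30, 15:35–15:50, 15:55–16:05.
Total common minutes: 10 + 5 + 15 + 10 = 40.

40 minutes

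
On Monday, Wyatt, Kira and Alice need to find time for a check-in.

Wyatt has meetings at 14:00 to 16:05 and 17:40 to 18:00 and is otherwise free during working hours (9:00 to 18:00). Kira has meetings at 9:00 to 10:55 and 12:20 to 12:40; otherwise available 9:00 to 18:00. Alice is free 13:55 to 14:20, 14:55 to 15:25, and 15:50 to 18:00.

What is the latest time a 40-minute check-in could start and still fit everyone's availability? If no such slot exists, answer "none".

Wyatt free within 09:00–18:00: 09:00–14:00, 16:05–17:40.
Kira free within 09:00–18:00: 10:55–12:20, 12:40–18:00.
Wyatt ∩ Kira: 10:55–12:20, 12:40–14:00, 16:05–17:40.
Wyatt ∩ Kira ∩ Alice: 13:55–14:00, 16:05–17:40.
Windows ≥ 40 min: 16:05–17:40.
Latest start in the last window 16:05–17:40 is 17:40 − 40 min = 17:00.

17:00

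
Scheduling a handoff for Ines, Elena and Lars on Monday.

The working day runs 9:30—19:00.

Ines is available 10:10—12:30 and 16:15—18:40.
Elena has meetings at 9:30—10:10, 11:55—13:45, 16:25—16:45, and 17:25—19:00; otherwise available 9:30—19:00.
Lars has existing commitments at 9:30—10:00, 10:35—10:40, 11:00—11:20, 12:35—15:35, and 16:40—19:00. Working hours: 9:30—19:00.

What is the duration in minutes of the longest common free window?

Elena free within 09:30–19:00: 10:10–11:55, 13:45–16:25, 16:45–17:25.
Lars free within 09:30–19:00: 10:00–10:35, 10:40–11:00, 11:20–12:35, 15:35–16:40.
Ines ∩ Elena: 10:10–11:55, 16:15–16:25, 16:45–17:25.
Ines ∩ Elena ∩ Lars: 10:10–10:35, 10:40–11:00, 11:20–11:55, 16:15–16:25.
Common window lengths: 25, 20, 35, 10 min; longest is 35.

35 minutes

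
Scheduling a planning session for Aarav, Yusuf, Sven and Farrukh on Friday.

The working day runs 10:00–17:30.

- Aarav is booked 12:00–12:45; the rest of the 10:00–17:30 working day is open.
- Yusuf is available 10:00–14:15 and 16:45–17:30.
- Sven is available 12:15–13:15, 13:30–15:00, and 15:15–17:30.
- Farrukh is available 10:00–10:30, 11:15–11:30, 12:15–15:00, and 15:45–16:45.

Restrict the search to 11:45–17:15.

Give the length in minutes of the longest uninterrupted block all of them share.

Aarav free within 10:00–17:30: 10:00–12:00, 12:45–17:30.
Aarav ∩ Yusuf: 10:00–12:00, 12:45–14:15, 16:45–17:30.
Aarav ∩ Yusuf ∩ Sven: 12:45–13:15, 13:30–14:15, 16:45–17:30.
Aarav ∩ Yusuf ∩ Sven ∩ Farrukh: 12:45–13:15, 13:30–14:15.
Restricted to 11:45–17:15: 12:45–13:15, 13:30–14:15.
Common window lengths: 30, 45 min; longest is 45.

45 minutes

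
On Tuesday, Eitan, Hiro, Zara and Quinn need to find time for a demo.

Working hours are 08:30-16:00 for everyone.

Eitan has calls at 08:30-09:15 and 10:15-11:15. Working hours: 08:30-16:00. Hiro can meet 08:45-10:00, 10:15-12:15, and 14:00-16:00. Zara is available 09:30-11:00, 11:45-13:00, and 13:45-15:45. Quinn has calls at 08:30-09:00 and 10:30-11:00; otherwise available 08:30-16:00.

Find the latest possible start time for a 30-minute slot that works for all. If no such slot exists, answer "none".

15:15

Eitan free within 08:30–16:00: 09:15–10:15, 11:15–16:00.
Quinn free within 08:30–16:00: 09:00–10:30, 11:00–16:00.
Eitan ∩ Hiro: 09:15–10:00, 11:15–12:15, 14:00–16:00.
Eitan ∩ Hiro ∩ Zara: 09:30–10:00, 11:45–12:15, 14:00–15:45.
Eitan ∩ Hiro ∩ Zara ∩ Quinn: 09:30–10:00, 11:45–12:15, 14:00–15:45.
Windows ≥ 30 min: 09:30–10:00, 11:45–12:15, 14:00–15:45.
Latest start in the last window 14:00–15:45 is 15:45 − 30 min = 15:15.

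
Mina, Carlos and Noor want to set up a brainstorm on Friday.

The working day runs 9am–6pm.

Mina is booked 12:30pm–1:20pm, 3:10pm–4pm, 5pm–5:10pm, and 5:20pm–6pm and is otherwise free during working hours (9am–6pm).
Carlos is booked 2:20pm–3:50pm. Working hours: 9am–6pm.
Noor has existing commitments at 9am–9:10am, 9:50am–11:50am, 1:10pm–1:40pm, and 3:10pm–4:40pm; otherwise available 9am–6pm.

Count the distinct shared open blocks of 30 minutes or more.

Mina free within 09:00–18:00: 09:00–12:30, 13:20–15:10, 16:00–17:00, 17:10–17:20.
Carlos free within 09:00–18:00: 09:00–14:20, 15:50–18:00.
Noor free within 09:00–18:00: 09:10–09:50, 11:50–13:10, 13:40–15:10, 16:40–18:00.
Mina ∩ Carlos: 09:00–12:30, 13:20–14:20, 16:00–17:00, 17:10–17:20.
Mina ∩ Carlos ∩ Noor: 09:10–09:50, 11:50–12:30, 13:40–14:20, 16:40–17:00, 17:10–17:20.
Windows ≥ 30 min: 09:10–09:50, 11:50–12:30, 13:40–14:20.
That's 3 windows.

3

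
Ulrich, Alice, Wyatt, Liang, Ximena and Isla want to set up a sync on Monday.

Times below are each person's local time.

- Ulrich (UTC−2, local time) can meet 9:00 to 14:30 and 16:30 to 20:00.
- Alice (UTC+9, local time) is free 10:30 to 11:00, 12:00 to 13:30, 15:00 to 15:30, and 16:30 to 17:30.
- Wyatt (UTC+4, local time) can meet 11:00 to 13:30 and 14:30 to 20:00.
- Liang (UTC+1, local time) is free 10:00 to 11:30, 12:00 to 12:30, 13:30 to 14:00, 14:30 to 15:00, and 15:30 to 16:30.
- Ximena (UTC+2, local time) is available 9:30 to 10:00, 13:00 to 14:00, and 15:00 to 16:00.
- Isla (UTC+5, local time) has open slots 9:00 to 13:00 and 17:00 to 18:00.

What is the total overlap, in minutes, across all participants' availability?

Ulrich → UTC: 11:00–16:30, 18:30–22:00.
Alice → UTC: 01:30–02:00, 03:00–04:30, 06:00–06:30, 07:30–08:30.
Wyatt → UTC: 07:00–09:30, 10:30–16:00.
Liang → UTC: 09:00–10:30, 11:00–11:30, 12:30–13:00, 13:30–14:00, 14:30–15:30.
Ximena → UTC: 07:30–08:00, 11:00–12:00, 13:00–14:00.
Isla → UTC: 04:00–08:00, 12:00–13:00.
Ulrich ∩ Alice: (none).
Ulrich ∩ Alice ∩ Wyatt: (none).
Ulrich ∩ Alice ∩ Wyatt ∩ Liang: (none).
Ulrich ∩ Alice ∩ Wyatt ∩ Liang ∩ Ximena: (none).
Ulrich ∩ Alice ∩ Wyatt ∩ Liang ∩ Ximena ∩ Isla: (none).
Total common minutes: 0.

0 minutes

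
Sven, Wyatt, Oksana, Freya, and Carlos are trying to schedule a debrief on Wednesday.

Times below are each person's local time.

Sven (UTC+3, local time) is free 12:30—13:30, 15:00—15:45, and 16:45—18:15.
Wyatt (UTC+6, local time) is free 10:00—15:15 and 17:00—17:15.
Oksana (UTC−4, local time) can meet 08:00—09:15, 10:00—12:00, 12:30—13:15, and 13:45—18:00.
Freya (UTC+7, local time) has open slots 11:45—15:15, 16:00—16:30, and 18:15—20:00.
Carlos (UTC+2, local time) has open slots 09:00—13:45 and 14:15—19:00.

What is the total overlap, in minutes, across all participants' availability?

0 minutes

Sven → UTC: 09:30–10:30, 12:00–12:45, 13:45–15:15.
Wyatt → UTC: 04:00–09:15, 11:00–11:15.
Oksana → UTC: 12:00–13:15, 14:00–16:00, 16:30–17:15, 17:45–22:00.
Freya → UTC: 04:45–08:15, 09:00–09:30, 11:15–13:00.
Carlos → UTC: 07:00–11:45, 12:15–17:00.
Sven ∩ Wyatt: (none).
Sven ∩ Wyatt ∩ Oksana: (none).
Sven ∩ Wyatt ∩ Oksana ∩ Freya: (none).
Sven ∩ Wyatt ∩ Oksana ∩ Freya ∩ Carlos: (none).
Total common minutes: 0.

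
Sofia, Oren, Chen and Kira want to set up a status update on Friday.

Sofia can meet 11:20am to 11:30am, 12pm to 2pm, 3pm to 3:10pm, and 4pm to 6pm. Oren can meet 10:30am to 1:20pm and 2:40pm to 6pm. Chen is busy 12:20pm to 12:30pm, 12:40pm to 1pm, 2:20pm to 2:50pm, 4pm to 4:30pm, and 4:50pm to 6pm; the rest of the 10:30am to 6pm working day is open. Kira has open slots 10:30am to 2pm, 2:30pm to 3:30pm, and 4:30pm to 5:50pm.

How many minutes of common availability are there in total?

90 minutes

Chen free within 10:30–18:00: 10:30–12:20, 12:30–12:40, 13:00–14:20, 14:50–16:00, 16:30–16:50.
Sofia ∩ Oren: 11:20–11:30, 12:00–13:20, 15:00–15:10, 16:00–18:00.
Sofia ∩ Oren ∩ Chen: 11:20–11:30, 12:00–12:20, 12:30–12:40, 13:00–13:20, 15:00–15:10, 16:30–16:50.
Sofia ∩ Oren ∩ Chen ∩ Kira: 11:20–11:30, 12:00–12:20, 12:30–12:40, 13:00–13:20, 15:00–15:10, 16:30–16:50.
Total common minutes: 10 + 20 + 10 + 20 + 10 + 20 = 90.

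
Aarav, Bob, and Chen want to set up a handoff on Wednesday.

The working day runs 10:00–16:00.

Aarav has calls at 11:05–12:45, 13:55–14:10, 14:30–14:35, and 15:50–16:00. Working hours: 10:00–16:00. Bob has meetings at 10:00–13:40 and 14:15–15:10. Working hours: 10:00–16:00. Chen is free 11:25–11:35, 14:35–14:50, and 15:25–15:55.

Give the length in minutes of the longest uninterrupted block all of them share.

25 minutes

Aarav free within 10:00–16:00: 10:00–11:05, 12:45–13:55, 14:10–14:30, 14:35–15:50.
Bob free within 10:00–16:00: 13:40–14:15, 15:10–16:00.
Aarav ∩ Bob: 13:40–13:55, 14:10–14:15, 15:10–15:50.
Aarav ∩ Bob ∩ Chen: 15:25–15:50.
Single common window of 25 minutes.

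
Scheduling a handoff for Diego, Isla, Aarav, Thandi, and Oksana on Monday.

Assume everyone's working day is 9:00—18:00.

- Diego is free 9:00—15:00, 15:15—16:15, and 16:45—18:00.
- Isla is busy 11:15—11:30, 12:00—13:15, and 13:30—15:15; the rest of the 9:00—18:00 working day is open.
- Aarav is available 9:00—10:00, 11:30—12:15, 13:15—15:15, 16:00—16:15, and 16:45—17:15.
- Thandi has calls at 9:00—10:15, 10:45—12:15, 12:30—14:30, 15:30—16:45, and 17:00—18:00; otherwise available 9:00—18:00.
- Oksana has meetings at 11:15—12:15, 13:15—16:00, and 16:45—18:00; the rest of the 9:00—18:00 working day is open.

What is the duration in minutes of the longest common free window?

0 minutes

Isla free within 09:00–18:00: 09:00–11:15, 11:30–12:00, 13:15–13:30, 15:15–18:00.
Thandi free within 09:00–18:00: 10:15–10:45, 12:15–12:30, 14:30–15:30, 16:45–17:00.
Oksana free within 09:00–18:00: 09:00–11:15, 12:15–13:15, 16:00–16:45.
Diego ∩ Isla: 09:00–11:15, 11:30–12:00, 13:15–13:30, 15:15–16:15, 16:45–18:00.
Diego ∩ Isla ∩ Aarav: 09:00–10:00, 11:30–12:00, 13:15–13:30, 16:00–16:15, 16:45–17:15.
Diego ∩ Isla ∩ Aarav ∩ Thandi: 16:45–17:00.
Diego ∩ Isla ∩ Aarav ∩ Thandi ∩ Oksana: (none).
No common window.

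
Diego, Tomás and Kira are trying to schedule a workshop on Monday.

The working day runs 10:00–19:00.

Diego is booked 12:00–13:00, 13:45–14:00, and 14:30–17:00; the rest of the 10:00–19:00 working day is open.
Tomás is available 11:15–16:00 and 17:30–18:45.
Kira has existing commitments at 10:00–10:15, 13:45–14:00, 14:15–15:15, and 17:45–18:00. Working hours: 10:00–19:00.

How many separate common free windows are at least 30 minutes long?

Diego free within 10:00–19:00: 10:00–12:00, 13:00–13:45, 14:00–14:30, 17:00–19:00.
Kira free within 10:00–19:00: 10:15–13:45, 14:00–14:15, 15:15–17:45, 18:00–19:00.
Diego ∩ Tomás: 11:15–12:00, 13:00–13:45, 14:00–14:30, 17:30–18:45.
Diego ∩ Tomás ∩ Kira: 11:15–12:00, 13:00–13:45, 14:00–14:15, 17:30–17:45, 18:00–18:45.
Windows ≥ 30 min: 11:15–12:00, 13:00–13:45, 18:00–18:45.
That's 3 windows.

3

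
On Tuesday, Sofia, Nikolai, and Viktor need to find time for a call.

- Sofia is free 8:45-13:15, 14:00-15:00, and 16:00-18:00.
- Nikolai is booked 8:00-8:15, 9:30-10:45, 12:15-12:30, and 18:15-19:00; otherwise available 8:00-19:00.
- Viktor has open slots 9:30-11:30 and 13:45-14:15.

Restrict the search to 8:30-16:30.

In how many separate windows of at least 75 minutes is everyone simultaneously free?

0

Nikolai free within 08:00–19:00: 08:15–09:30, 10:45–12:15, 12:30–18:15.
Sofia ∩ Nikolai: 08:45–09:30, 10:45–12:15, 12:30–13:15, 14:00–15:00, 16:00–18:00.
Sofia ∩ Nikolai ∩ Viktor: 10:45–11:30, 14:00–14:15.
Restricted to 08:30–16:30: 10:45–11:30, 14:00–14:15.
Windows ≥ 75 min: (none).
That's 0 windows.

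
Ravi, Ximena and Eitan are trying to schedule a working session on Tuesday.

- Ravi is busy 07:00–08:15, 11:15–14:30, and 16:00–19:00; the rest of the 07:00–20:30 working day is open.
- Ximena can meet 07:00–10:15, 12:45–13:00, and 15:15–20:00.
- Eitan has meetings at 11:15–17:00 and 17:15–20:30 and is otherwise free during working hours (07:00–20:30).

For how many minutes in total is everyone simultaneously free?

120 minutes

Ravi free within 07:00–20:30: 08:15–11:15, 14:30–16:00, 19:00–20:30.
Eitan free within 07:00–20:30: 07:00–11:15, 17:00–17:15.
Ravi ∩ Ximena: 08:15–10:15, 15:15–16:00, 19:00–20:00.
Ravi ∩ Ximena ∩ Eitan: 08:15–10:15.
Total common minutes: 120.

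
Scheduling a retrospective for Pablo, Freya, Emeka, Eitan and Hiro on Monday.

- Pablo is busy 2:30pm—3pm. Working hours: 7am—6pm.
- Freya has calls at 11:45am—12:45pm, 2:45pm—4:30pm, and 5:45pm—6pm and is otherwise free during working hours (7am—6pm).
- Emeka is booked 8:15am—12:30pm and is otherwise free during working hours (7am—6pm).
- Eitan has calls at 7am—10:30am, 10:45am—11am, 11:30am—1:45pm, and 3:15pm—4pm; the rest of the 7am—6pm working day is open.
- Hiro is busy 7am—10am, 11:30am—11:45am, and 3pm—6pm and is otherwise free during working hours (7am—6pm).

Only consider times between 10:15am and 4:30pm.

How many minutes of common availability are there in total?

Pablo free within 07:00–18:00: 07:00–14:30, 15:00–18:00.
Freya free within 07:00–18:00: 07:00–11:45, 12:45–14:45, 16:30–17:45.
Emeka free within 07:00–18:00: 07:00–08:15, 12:30–18:00.
Eitan free within 07:00–18:00: 10:30–10:45, 11:00–11:30, 13:45–15:15, 16:00–18:00.
Hiro free within 07:00–18:00: 10:00–11:30, 11:45–15:00.
Pablo ∩ Freya: 07:00–11:45, 12:45–14:30, 16:30–17:45.
Pablo ∩ Freya ∩ Emeka: 07:00–08:15, 12:45–14:30, 16:30–17:45.
Pablo ∩ Freya ∩ Emeka ∩ Eitan: 13:45–14:30, 16:30–17:45.
Pablo ∩ Freya ∩ Emeka ∩ Eitan ∩ Hiro: 13:45–14:30.
Restricted to 10:15–16:30: 13:45–14:30.
Total common minutes: 45.

45 minutes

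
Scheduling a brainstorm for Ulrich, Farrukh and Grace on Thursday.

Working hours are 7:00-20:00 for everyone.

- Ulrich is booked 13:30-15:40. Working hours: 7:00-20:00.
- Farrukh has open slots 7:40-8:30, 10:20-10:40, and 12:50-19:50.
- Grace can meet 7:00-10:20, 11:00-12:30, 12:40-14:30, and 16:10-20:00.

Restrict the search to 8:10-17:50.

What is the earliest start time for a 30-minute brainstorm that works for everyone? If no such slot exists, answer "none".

Ulrich free within 07:00–20:00: 07:00–13:30, 15:40–20:00.
Ulrich ∩ Farrukh: 07:40–08:30, 10:20–10:40, 12:50–13:30, 15:40–19:50.
Ulrich ∩ Farrukh ∩ Grace: 07:40–08:30, 12:50–13:30, 16:10–19:50.
Restricted to 08:10–17:50: 08:10–08:30, 12:50–13:30, 16:10–17:50.
Windows ≥ 30 min: 12:50–13:30, 16:10–17:50.
Earliest such window starts at 12:50.

12:50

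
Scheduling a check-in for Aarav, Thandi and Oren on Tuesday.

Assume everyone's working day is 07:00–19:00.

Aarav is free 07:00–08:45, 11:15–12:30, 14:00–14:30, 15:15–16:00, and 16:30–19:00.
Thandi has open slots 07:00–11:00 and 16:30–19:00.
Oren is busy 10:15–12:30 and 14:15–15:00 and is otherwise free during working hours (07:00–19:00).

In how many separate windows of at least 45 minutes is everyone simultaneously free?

2

Oren free within 07:00–19:00: 07:00–10:15, 12:30–14:15, 15:00–19:00.
Aarav ∩ Thandi: 07:00–08:45, 16:30–19:00.
Aarav ∩ Thandi ∩ Oren: 07:00–08:45, 16:30–19:00.
Windows ≥ 45 min: 07:00–08:45, 16:30–19:00.
That's 2 windows.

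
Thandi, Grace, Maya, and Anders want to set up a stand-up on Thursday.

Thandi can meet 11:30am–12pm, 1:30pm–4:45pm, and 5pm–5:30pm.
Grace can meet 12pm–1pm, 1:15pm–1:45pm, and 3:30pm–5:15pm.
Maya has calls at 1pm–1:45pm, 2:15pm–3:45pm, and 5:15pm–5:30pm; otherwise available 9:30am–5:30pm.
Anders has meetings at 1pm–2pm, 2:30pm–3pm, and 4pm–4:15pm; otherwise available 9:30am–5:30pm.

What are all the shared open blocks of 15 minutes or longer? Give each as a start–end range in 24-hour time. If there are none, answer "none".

15:45–16:00, 16:15–16:45, 17:00–17:15

Maya free within 09:30–17:30: 09:30–13:00, 13:45–14:15, 15:45–17:15.
Anders free within 09:30–17:30: 09:30–13:00, 14:00–14:30, 15:00–16:00, 16:15–17:30.
Thandi ∩ Grace: 13:30–13:45, 15:30–16:45, 17:00–17:15.
Thandi ∩ Grace ∩ Maya: 15:45–16:45, 17:00–17:15.
Thandi ∩ Grace ∩ Maya ∩ Anders: 15:45–16:00, 16:15–16:45, 17:00–17:15.
Windows ≥ 15 min: 15:45–16:00, 16:15–16:45, 17:00–17:15.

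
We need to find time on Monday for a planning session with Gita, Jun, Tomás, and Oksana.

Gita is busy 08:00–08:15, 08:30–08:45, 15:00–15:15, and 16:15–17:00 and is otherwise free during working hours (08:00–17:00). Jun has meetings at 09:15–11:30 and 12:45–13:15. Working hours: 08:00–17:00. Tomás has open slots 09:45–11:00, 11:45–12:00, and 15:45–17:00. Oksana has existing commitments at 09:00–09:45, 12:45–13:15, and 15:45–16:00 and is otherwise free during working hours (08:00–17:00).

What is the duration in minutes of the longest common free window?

15 minutes

Gita free within 08:00–17:00: 08:15–08:30, 08:45–15:00, 15:15–16:15.
Jun free within 08:00–17:00: 08:00–09:15, 11:30–12:45, 13:15–17:00.
Oksana free within 08:00–17:00: 08:00–09:00, 09:45–12:45, 13:15–15:45, 16:00–17:00.
Gita ∩ Jun: 08:15–08:30, 08:45–09:15, 11:30–12:45, 13:15–15:00, 15:15–16:15.
Gita ∩ Jun ∩ Tomás: 11:45–12:00, 15:45–16:15.
Gita ∩ Jun ∩ Tomás ∩ Oksana: 11:45–12:00, 16:00–16:15.
Common window lengths: 15, 15 min; longest is 15.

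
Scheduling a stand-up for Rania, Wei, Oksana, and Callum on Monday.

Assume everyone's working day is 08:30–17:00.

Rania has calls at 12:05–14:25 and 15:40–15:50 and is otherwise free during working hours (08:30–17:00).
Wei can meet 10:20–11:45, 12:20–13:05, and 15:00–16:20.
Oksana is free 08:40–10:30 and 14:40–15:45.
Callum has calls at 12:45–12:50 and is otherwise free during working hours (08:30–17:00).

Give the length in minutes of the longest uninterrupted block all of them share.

40 minutes

Rania free within 08:30–17:00: 08:30–12:05, 14:25–15:40, 15:50–17:00.
Callum free within 08:30–17:00: 08:30–12:45, 12:50–17:00.
Rania ∩ Wei: 10:20–11:45, 15:00–15:40, 15:50–16:20.
Rania ∩ Wei ∩ Oksana: 10:20–10:30, 15:00–15:40.
Rania ∩ Wei ∩ Oksana ∩ Callum: 10:20–10:30, 15:00–15:40.
Common window lengths: 10, 40 min; longest is 40.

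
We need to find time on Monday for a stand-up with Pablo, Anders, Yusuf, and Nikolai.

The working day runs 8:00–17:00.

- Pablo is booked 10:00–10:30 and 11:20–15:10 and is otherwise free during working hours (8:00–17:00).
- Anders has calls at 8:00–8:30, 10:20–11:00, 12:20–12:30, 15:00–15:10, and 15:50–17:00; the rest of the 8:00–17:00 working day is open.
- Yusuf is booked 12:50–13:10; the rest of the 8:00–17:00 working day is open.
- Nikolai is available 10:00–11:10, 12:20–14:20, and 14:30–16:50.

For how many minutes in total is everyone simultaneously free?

Pablo free within 08:00–17:00: 08:00–10:00, 10:30–11:20, 15:10–17:00.
Anders free within 08:00–17:00: 08:30–10:20, 11:00–12:20, 12:30–15:00, 15:10–15:50.
Yusuf free within 08:00–17:00: 08:00–12:50, 13:10–17:00.
Pablo ∩ Anders: 08:30–10:00, 11:00–11:20, 15:10–15:50.
Pablo ∩ Anders ∩ Yusuf: 08:30–10:00, 11:00–11:20, 15:10–15:50.
Pablo ∩ Anders ∩ Yusuf ∩ Nikolai: 11:00–11:10, 15:10–15:50.
Total common minutes: 10 + 40 = 50.

50 minutes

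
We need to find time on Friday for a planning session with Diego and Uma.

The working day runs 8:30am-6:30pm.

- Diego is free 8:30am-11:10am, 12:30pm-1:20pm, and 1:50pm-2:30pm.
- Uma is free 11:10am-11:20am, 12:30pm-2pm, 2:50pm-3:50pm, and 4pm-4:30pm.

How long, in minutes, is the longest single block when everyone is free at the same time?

Diego ∩ Uma: 12:30–13:20, 13:50–14:00.
Common window lengths: 50, 10 min; longest is 50.

50 minutes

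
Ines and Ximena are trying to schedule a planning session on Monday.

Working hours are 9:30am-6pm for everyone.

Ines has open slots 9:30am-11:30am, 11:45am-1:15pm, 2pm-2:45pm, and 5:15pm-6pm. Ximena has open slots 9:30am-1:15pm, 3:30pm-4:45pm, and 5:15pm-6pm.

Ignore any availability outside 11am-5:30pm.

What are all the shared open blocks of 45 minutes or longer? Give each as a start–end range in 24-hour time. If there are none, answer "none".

Ines ∩ Ximena: 09:30–11:30, 11:45–13:15, 17:15–18:00.
Restricted to 11:00–17:30: 11:00–11:30, 11:45–13:15, 17:15–17:30.
Windows ≥ 45 min: 11:45–13:15.

11:45–13:15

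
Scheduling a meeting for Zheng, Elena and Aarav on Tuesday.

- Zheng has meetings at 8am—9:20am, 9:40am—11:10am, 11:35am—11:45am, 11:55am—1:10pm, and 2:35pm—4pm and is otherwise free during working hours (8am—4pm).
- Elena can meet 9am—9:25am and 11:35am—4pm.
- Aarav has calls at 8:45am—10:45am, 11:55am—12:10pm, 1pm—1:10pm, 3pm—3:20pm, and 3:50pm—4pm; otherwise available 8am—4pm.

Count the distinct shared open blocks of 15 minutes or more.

Zheng free within 08:00–16:00: 09:20–09:40, 11:10–11:35, 11:45–11:55, 13:10–14:35.
Aarav free within 08:00–16:00: 08:00–08:45, 10:45–11:55, 12:10–13:00, 13:10–15:00, 15:20–15:50.
Zheng ∩ Elena: 09:20–09:25, 11:45–11:55, 13:10–14:35.
Zheng ∩ Elena ∩ Aarav: 11:45–11:55, 13:10–14:35.
Windows ≥ 15 min: 13:10–14:35.
That's 1 window.

1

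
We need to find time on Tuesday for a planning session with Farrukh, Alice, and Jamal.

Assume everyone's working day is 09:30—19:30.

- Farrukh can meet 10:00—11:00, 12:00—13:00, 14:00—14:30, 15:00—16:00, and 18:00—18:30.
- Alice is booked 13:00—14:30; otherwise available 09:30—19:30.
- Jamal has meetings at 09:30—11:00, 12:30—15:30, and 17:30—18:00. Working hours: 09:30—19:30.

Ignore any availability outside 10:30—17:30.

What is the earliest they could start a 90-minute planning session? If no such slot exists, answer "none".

Alice free within 09:30–19:30: 09:30–13:00, 14:30–19:30.
Jamal free within 09:30–19:30: 11:00–12:30, 15:30–17:30, 18:00–19:30.
Farrukh ∩ Alice: 10:00–11:00, 12:00–13:00, 15:00–16:00, 18:00–18:30.
Farrukh ∩ Alice ∩ Jamal: 12:00–12:30, 15:30–16:00, 18:00–18:30.
Restricted to 10:30–17:30: 12:00–12:30, 15:30–16:00.
Windows ≥ 90 min: (none).

none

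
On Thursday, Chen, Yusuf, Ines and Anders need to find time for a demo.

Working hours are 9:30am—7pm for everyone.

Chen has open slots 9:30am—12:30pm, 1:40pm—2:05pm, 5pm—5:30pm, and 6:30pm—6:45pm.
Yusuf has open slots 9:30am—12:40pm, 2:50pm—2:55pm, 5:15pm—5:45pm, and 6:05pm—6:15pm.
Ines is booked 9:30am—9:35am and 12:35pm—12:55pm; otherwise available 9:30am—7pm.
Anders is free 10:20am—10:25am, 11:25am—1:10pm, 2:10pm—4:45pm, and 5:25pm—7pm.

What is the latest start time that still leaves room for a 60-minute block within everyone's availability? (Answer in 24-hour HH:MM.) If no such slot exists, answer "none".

Ines free within 09:30–19:00: 09:35–12:35, 12:55–19:00.
Chen ∩ Yusuf: 09:30–12:30, 17:15–17:30.
Chen ∩ Yusuf ∩ Ines: 09:35–12:30, 17:15–17:30.
Chen ∩ Yusuf ∩ Ines ∩ Anders: 10:20–10:25, 11:25–12:30, 17:25–17:30.
Windows ≥ 60 min: 11:25–12:30.
Latest start in the last window 11:25–12:30 is 12:30 − 60 min = 11:30.

11:30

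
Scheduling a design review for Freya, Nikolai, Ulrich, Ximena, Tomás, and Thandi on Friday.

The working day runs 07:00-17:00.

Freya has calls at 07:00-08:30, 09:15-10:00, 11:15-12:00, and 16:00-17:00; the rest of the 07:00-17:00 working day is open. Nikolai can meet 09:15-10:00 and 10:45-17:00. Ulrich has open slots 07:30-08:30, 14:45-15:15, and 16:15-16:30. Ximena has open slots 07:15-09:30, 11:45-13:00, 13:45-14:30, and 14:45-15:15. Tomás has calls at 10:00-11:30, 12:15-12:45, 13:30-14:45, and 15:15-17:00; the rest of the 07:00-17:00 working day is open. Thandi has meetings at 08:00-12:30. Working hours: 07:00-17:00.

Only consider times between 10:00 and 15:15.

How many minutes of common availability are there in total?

Freya free within 07:00–17:00: 08:30–09:15, 10:00–11:15, 12:00–16:00.
Tomás free within 07:00–17:00: 07:00–10:00, 11:30–12:15, 12:45–13:30, 14:45–15:15.
Thandi free within 07:00–17:00: 07:00–08:00, 12:30–17:00.
Freya ∩ Nikolai: 10:45–11:15, 12:00–16:00.
Freya ∩ Nikolai ∩ Ulrich: 14:45–15:15.
Freya ∩ Nikolai ∩ Ulrich ∩ Ximena: 14:45–15:15.
Freya ∩ Nikolai ∩ Ulrich ∩ Ximena ∩ Tomás: 14:45–15:15.
Freya ∩ Nikolai ∩ Ulrich ∩ Ximena ∩ Tomás ∩ Thandi: 14:45–15:15.
Restricted to 10:00–15:15: 14:45–15:15.
Total common minutes: 30.

30 minutes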